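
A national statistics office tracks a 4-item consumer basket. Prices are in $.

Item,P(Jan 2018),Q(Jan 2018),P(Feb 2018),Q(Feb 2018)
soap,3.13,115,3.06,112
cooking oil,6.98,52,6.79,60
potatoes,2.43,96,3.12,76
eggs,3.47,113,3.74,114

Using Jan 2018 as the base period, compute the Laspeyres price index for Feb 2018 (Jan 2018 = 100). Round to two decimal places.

Laspeyres price index uses base-period quantities as weights.
ΣP(Feb 2018)·Q(Jan 2018) = 3.06×115 + 6.79×52 + 3.12×96 + 3.74×113 = 351.9 + 353.08 + 299.52 + 422.62 = 1427.12
ΣP(Jan 2018)·Q(Jan 2018) = 3.13×115 + 6.98×52 + 2.43×96 + 3.47×113 = 359.95 + 362.96 + 233.28 + 392.11 = 1348.3
Index = 1427.12 / 1348.3 × 100 = 105.8459

105.85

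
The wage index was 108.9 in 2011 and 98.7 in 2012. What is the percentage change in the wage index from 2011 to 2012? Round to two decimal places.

-9.37%

Change = (98.7 − 108.9) / 108.9 × 100
       = -10.2 / 108.9 × 100 = -9.3664%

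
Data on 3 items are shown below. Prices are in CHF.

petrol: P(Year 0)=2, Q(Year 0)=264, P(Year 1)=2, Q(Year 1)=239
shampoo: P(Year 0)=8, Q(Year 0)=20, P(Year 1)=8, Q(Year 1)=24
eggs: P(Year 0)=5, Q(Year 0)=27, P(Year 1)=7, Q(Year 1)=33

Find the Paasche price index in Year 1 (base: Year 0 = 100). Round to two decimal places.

107.90

Paasche price index uses current-period quantities as weights.
ΣP(Year 1)·Q(Year 1) = 2×239 + 8×24 + 7×33 = 478 + 192 + 231 = 901
ΣP(Year 0)·Q(Year 1) = 2×239 + 8×24 + 5×33 = 478 + 192 + 165 = 835
Index = 901 / 835 × 100 = 107.9042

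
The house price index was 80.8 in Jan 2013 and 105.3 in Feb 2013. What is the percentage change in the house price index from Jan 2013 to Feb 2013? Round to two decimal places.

30.32%

Change = (105.3 − 80.8) / 80.8 × 100
       = 24.5 / 80.8 × 100 = 30.3218%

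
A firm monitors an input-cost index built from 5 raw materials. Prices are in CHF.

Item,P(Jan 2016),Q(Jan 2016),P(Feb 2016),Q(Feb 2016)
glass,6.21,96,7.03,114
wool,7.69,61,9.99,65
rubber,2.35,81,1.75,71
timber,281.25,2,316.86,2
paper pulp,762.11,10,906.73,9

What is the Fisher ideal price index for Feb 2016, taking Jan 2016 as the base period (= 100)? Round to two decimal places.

117.88

Laspeyres component (base-period weights):
ΣP(Feb 2016)Q(Jan 2016) = 7.03×96 + 9.99×61 + 1.75×81 + 316.86×2 + 906.73×10 = 674.88 + 609.39 + 141.75 + 633.72 + 9067.3 = 11127.04
ΣP(Jan 2016)Q(Jan 2016) = 6.21×96 + 7.69×61 + 2.35×81 + 281.25×2 + 762.11×10 = 596.16 + 469.09 + 190.35 + 562.5 + 7621.1 = 9439.2
L = 11127.04 / 9439.2 × 100 = 117.8812
Paasche component (current-period weights):
ΣP(Feb 2016)Q(Feb 2016) = 7.03×114 + 9.99×65 + 1.75×71 + 316.86×2 + 906.73×9 = 801.42 + 649.35 + 124.25 + 633.72 + 8160.57 = 10369.31
ΣP(Jan 2016)Q(Feb 2016) = 6.21×114 + 7.69×65 + 2.35×71 + 281.25×2 + 762.11×9 = 707.94 + 499.85 + 166.85 + 562.5 + 6858.99 = 8796.13
P = 10369.31 / 8796.13 × 100 = 117.8849
Fisher = √(L × P) = √(117.8812 × 117.8849) = 117.8830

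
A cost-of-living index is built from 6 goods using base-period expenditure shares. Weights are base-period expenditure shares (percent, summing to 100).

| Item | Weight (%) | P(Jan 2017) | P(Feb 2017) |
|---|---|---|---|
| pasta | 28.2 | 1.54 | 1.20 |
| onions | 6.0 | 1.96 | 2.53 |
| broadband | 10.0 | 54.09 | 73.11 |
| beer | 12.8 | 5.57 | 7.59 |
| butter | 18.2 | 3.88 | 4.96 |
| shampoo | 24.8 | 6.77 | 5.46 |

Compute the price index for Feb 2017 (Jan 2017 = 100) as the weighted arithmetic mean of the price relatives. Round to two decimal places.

pasta: 28.2 × (1.20/1.54) = 28.2 × 0.779221 = 21.9740
onions: 6.0 × (2.53/1.96) = 6.0 × 1.290816 = 7.7449
broadband: 10.0 × (73.11/54.09) = 10.0 × 1.351636 = 13.5164
beer: 12.8 × (7.59/5.57) = 12.8 × 1.362657 = 17.4420
butter: 18.2 × (4.96/3.88) = 18.2 × 1.278351 = 23.2660
shampoo: 24.8 × (5.46/6.77) = 24.8 × 0.806499 = 20.0012
Index = Σ wᵢ·(p₁ᵢ/p₀ᵢ) = 21.9740 + 7.7449 + 13.5164 + 17.4420 + 23.2660 + 20.0012 = 103.9445

103.94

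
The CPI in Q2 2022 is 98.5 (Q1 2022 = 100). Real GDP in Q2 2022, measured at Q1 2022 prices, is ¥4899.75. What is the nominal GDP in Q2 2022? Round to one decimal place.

4826.3

Nominal = Real × (Index/100) = 4899.75 × (98.5/100)
        = 4899.75 × 0.985 = 4826.2537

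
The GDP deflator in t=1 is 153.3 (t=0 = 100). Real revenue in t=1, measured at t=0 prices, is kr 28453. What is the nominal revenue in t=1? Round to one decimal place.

Nominal = Real × (Index/100) = 28453 × (153.3/100)
        = 28453 × 1.533 = 43618.4490

43618.4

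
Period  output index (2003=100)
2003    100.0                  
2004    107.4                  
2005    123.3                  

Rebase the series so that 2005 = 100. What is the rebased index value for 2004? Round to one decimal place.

87.1

Rebased(2004) = 107.4 / 123.3 × 100 = 87.1046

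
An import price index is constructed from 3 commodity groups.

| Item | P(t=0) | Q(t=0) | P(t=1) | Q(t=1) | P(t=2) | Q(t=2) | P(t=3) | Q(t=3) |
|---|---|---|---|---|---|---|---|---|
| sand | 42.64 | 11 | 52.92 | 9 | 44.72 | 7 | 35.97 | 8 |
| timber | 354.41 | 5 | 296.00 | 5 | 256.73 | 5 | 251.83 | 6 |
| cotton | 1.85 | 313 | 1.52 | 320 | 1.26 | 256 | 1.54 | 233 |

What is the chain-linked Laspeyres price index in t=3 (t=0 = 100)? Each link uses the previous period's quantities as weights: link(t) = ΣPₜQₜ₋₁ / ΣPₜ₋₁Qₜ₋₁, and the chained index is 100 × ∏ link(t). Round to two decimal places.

76.41

Link t=0→t=1:
ΣP(t=1)Q(t=0) = 52.92×11 + 296.00×5 + 1.52×313 = 582.12 + 1480 + 475.76 = 2537.88
ΣP(t=0)Q(t=0) = 42.64×11 + 354.41×5 + 1.85×313 = 469.04 + 1772.05 + 579.05 = 2820.14
link = 2537.88/2820.14 = 0.899913
Link t=1→t=2:
ΣP(t=2)Q(t=1) = 44.72×9 + 256.73×5 + 1.26×320 = 402.48 + 1283.65 + 403.2 = 2089.33
ΣP(t=1)Q(t=1) = 52.92×9 + 296.00×5 + 1.52×320 = 476.28 + 1480 + 486.4 = 2442.68
link = 2089.33/2442.68 = 0.855343
Link t=2→t=3:
ΣP(t=3)Q(t=2) = 35.97×7 + 251.83×5 + 1.54×256 = 251.79 + 1259.15 + 394.24 = 1905.18
ΣP(t=2)Q(t=2) = 44.72×7 + 256.73×5 + 1.26×256 = 313.04 + 1283.65 + 322.56 = 1919.25
link = 1905.18/1919.25 = 0.992669
Chained index = 100 × 0.899913 × 0.855343 × 0.992669 = 76.4091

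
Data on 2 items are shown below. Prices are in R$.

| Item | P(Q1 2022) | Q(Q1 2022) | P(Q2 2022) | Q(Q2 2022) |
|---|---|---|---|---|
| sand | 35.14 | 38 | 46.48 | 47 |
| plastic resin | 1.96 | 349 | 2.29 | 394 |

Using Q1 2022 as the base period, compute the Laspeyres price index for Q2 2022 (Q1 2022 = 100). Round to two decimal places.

127.04

Laspeyres price index uses base-period quantities as weights.
ΣP(Q2 2022)·Q(Q1 2022) = 46.48×38 + 2.29×349 = 1766.24 + 799.21 = 2565.45
ΣP(Q1 2022)·Q(Q1 2022) = 35.14×38 + 1.96×349 = 1335.32 + 684.04 = 2019.36
Index = 2565.45 / 2019.36 × 100 = 127.0427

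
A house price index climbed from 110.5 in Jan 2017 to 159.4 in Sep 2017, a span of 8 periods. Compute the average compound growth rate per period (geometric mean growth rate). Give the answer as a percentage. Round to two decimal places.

Growth factor = (159.4/110.5)^(1/8) = (1.442534)^(1/8) = 1.046865
Growth rate = 1.046865 − 1 = 0.046865 = 4.6865%

4.69%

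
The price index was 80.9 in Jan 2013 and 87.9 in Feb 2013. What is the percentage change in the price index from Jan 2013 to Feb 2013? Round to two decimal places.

Change = (87.9 − 80.9) / 80.9 × 100
       = 7.0 / 80.9 × 100 = 8.6527%

8.65%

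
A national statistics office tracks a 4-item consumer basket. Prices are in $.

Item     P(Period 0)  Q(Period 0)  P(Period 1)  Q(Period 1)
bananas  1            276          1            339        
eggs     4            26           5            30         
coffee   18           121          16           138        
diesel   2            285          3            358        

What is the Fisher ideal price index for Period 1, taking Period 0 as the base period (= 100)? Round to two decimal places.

Laspeyres component (base-period weights):
ΣP(Period 1)Q(Period 0) = 1×276 + 5×26 + 16×121 + 3×285 = 276 + 130 + 1936 + 855 = 3197
ΣP(Period 0)Q(Period 0) = 1×276 + 4×26 + 18×121 + 2×285 = 276 + 104 + 2178 + 570 = 3128
L = 3197 / 3128 × 100 = 102.2059
Paasche component (current-period weights):
ΣP(Period 1)Q(Period 1) = 1×339 + 5×30 + 16×138 + 3×358 = 339 + 150 + 2208 + 1074 = 3771
ΣP(Period 0)Q(Period 1) = 1×339 + 4×30 + 18×138 + 2×358 = 339 + 120 + 2484 + 716 = 3659
P = 3771 / 3659 × 100 = 103.0609
Fisher = √(L × P) = √(102.2059 × 103.0609) = 102.6325

102.63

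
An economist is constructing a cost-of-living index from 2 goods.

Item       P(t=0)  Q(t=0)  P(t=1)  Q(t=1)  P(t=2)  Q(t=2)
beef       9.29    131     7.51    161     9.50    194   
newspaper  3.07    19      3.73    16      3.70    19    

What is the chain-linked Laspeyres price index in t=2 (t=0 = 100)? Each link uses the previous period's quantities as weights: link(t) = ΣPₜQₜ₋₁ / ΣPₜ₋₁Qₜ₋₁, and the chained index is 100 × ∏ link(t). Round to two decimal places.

Link t=0→t=1:
ΣP(t=1)Q(t=0) = 7.51×131 + 3.73×19 = 983.81 + 70.87 = 1054.68
ΣP(t=0)Q(t=0) = 9.29×131 + 3.07×19 = 1216.99 + 58.33 = 1275.32
link = 1054.68/1275.32 = 0.826992
Link t=1→t=2:
ΣP(t=2)Q(t=1) = 9.50×161 + 3.70×16 = 1529.5 + 59.2 = 1588.7
ΣP(t=1)Q(t=1) = 7.51×161 + 3.73×16 = 1209.11 + 59.68 = 1268.79
link = 1588.7/1268.79 = 1.252138
Chained index = 100 × 0.826992 × 1.252138 = 103.5509

103.55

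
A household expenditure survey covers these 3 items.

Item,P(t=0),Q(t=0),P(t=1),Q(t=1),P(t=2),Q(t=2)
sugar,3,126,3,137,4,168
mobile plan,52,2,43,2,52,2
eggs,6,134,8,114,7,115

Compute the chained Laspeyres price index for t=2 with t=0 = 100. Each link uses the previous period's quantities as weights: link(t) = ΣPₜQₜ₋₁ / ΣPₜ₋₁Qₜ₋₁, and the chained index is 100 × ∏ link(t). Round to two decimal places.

Link t=0→t=1:
ΣP(t=1)Q(t=0) = 3×126 + 43×2 + 8×134 = 378 + 86 + 1072 = 1536
ΣP(t=0)Q(t=0) = 3×126 + 52×2 + 6×134 = 378 + 104 + 804 = 1286
link = 1536/1286 = 1.194401
Link t=1→t=2:
ΣP(t=2)Q(t=1) = 4×137 + 52×2 + 7×114 = 548 + 104 + 798 = 1450
ΣP(t=1)Q(t=1) = 3×137 + 43×2 + 8×114 = 411 + 86 + 912 = 1409
link = 1450/1409 = 1.029099
Chained index = 100 × 1.194401 × 1.029099 = 122.9157

122.92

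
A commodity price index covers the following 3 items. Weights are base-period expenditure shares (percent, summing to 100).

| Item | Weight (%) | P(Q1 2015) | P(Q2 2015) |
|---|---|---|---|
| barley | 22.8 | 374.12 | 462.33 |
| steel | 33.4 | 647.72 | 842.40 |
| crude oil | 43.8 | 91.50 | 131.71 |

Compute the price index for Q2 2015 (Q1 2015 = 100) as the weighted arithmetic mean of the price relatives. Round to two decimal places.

barley: 22.8 × (462.33/374.12) = 22.8 × 1.235780 = 28.1758
steel: 33.4 × (842.40/647.72) = 33.4 × 1.300562 = 43.4388
crude oil: 43.8 × (131.71/91.50) = 43.8 × 1.439454 = 63.0481
Index = Σ wᵢ·(p₁ᵢ/p₀ᵢ) = 28.1758 + 43.4388 + 63.0481 = 134.6626

134.66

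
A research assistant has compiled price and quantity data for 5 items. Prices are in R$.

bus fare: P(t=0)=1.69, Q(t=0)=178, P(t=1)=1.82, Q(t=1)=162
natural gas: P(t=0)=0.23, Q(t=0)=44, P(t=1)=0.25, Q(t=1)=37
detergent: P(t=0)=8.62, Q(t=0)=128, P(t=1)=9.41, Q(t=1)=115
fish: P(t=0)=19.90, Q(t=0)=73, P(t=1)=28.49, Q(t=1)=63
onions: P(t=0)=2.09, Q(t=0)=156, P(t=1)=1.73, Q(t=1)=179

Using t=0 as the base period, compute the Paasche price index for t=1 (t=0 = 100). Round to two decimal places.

120.31

Paasche price index uses current-period quantities as weights.
ΣP(t=1)·Q(t=1) = 1.82×162 + 0.25×37 + 9.41×115 + 28.49×63 + 1.73×179 = 294.84 + 9.25 + 1082.15 + 1794.87 + 309.67 = 3490.78
ΣP(t=0)·Q(t=1) = 1.69×162 + 0.23×37 + 8.62×115 + 19.90×63 + 2.09×179 = 273.78 + 8.51 + 991.3 + 1253.7 + 374.11 = 2901.4
Index = 3490.78 / 2901.4 × 100 = 120.3136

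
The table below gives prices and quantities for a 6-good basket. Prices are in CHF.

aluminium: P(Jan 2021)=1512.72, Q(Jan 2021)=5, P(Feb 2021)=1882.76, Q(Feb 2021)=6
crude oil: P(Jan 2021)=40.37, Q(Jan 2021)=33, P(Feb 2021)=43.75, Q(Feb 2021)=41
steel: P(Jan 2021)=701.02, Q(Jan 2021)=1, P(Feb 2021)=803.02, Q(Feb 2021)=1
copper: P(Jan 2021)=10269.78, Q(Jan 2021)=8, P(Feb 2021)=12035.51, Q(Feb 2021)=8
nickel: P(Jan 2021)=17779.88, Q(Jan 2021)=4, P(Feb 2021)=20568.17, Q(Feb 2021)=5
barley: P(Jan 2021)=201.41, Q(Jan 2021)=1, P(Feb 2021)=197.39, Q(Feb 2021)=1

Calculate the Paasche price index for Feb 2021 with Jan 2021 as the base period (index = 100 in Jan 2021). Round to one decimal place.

Paasche price index uses current-period quantities as weights.
ΣP(Feb 2021)·Q(Feb 2021) = 1882.76×6 + 43.75×41 + 803.02×1 + 12035.51×8 + 20568.17×5 + 197.39×1 = 11296.56 + 1793.75 + 803.02 + 96284.08 + 102840.85 + 197.39 = 213215.65
ΣP(Jan 2021)·Q(Feb 2021) = 1512.72×6 + 40.37×41 + 701.02×1 + 10269.78×8 + 17779.88×5 + 201.41×1 = 9076.32 + 1655.17 + 701.02 + 82158.24 + 88899.4 + 201.41 = 182691.56
Index = 213215.65 / 182691.56 × 100 = 116.7080

116.7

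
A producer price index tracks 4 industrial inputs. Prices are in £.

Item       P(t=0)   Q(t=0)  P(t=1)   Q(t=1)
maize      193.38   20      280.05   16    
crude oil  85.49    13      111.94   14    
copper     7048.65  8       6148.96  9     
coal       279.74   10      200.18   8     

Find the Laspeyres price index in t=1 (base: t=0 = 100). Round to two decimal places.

90.78

Laspeyres price index uses base-period quantities as weights.
ΣP(t=1)·Q(t=0) = 280.05×20 + 111.94×13 + 6148.96×8 + 200.18×10 = 5601 + 1455.22 + 49191.68 + 2001.8 = 58249.7
ΣP(t=0)·Q(t=0) = 193.38×20 + 85.49×13 + 7048.65×8 + 279.74×10 = 3867.6 + 1111.37 + 56389.2 + 2797.4 = 64165.57
Index = 58249.7 / 64165.57 × 100 = 90.7803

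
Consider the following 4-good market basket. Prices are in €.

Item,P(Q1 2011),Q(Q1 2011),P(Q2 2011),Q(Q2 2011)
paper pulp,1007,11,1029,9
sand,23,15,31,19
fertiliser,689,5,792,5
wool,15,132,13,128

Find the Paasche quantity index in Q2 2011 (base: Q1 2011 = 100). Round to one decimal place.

88.6

Paasche quantity index uses current-period prices as weights.
ΣP(Q2 2011)·Q(Q2 2011) = 1029×9 + 31×19 + 792×5 + 13×128 = 9261 + 589 + 3960 + 1664 = 15474
ΣP(Q2 2011)·Q(Q1 2011) = 1029×11 + 31×15 + 792×5 + 13×132 = 11319 + 465 + 3960 + 1716 = 17460
Index = 15474 / 17460 × 100 = 88.6254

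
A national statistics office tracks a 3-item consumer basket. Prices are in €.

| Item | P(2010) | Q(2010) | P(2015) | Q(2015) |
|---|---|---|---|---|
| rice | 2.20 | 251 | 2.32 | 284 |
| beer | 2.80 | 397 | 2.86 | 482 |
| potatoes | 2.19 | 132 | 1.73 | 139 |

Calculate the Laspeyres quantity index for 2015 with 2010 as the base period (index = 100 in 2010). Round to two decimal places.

116.69

Laspeyres quantity index uses base-period prices as weights.
ΣP(2010)·Q(2015) = 2.20×284 + 2.80×482 + 2.19×139 = 624.8 + 1349.6 + 304.41 = 2278.81
ΣP(2010)·Q(2010) = 2.20×251 + 2.80×397 + 2.19×132 = 552.2 + 1111.6 + 289.08 = 1952.88
Index = 2278.81 / 1952.88 × 100 = 116.6897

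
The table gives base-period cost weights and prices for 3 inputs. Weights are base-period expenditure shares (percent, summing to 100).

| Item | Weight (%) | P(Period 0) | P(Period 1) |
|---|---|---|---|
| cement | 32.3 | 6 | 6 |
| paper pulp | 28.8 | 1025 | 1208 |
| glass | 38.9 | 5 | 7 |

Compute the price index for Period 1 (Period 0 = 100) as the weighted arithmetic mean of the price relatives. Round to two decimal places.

120.70

cement: 32.3 × (6/6) = 32.3 × 1.000000 = 32.3000
paper pulp: 28.8 × (1208/1025) = 28.8 × 1.178537 = 33.9419
glass: 38.9 × (7/5) = 38.9 × 1.400000 = 54.4600
Index = Σ wᵢ·(p₁ᵢ/p₀ᵢ) = 32.3000 + 33.9419 + 54.4600 = 120.7019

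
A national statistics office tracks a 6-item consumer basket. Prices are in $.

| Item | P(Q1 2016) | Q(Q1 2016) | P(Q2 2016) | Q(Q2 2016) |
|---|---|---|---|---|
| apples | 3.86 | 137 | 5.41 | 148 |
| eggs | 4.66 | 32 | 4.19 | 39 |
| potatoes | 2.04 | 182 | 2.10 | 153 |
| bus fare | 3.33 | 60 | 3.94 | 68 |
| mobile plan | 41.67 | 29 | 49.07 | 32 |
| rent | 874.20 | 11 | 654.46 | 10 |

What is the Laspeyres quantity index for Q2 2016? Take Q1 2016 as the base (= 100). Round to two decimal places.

Laspeyres quantity index uses base-period prices as weights.
ΣP(Q1 2016)·Q(Q2 2016) = 3.86×148 + 4.66×39 + 2.04×153 + 3.33×68 + 41.67×32 + 874.20×10 = 571.28 + 181.74 + 312.12 + 226.44 + 1333.44 + 8742 = 11367.02
ΣP(Q1 2016)·Q(Q1 2016) = 3.86×137 + 4.66×32 + 2.04×182 + 3.33×60 + 41.67×29 + 874.20×11 = 528.82 + 149.12 + 371.28 + 199.8 + 1208.43 + 9616.2 = 12073.65
Index = 11367.02 / 12073.65 × 100 = 94.1473

94.15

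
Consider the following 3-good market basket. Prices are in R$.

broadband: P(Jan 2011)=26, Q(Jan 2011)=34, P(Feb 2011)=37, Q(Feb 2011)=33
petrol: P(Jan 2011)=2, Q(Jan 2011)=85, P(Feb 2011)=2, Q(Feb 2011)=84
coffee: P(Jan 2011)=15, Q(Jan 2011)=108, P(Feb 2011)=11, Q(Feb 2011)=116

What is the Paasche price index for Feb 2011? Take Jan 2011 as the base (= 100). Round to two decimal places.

Paasche price index uses current-period quantities as weights.
ΣP(Feb 2011)·Q(Feb 2011) = 37×33 + 2×84 + 11×116 = 1221 + 168 + 1276 = 2665
ΣP(Jan 2011)·Q(Feb 2011) = 26×33 + 2×84 + 15×116 = 858 + 168 + 1740 = 2766
Index = 2665 / 2766 × 100 = 96.3485

96.35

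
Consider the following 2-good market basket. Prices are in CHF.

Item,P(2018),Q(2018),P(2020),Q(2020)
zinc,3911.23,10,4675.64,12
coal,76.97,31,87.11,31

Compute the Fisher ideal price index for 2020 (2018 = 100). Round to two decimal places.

Laspeyres component (base-period weights):
ΣP(2020)Q(2018) = 4675.64×10 + 87.11×31 = 46756.4 + 2700.41 = 49456.81
ΣP(2018)Q(2018) = 3911.23×10 + 76.97×31 = 39112.3 + 2386.07 = 41498.37
L = 49456.81 / 41498.37 × 100 = 119.1777
Paasche component (current-period weights):
ΣP(2020)Q(2020) = 4675.64×12 + 87.11×31 = 56107.68 + 2700.41 = 58808.09
ΣP(2018)Q(2020) = 3911.23×12 + 76.97×31 = 46934.76 + 2386.07 = 49320.83
P = 58808.09 / 49320.83 × 100 = 119.2358
Fisher = √(L × P) = √(119.1777 × 119.2358) = 119.2068

119.21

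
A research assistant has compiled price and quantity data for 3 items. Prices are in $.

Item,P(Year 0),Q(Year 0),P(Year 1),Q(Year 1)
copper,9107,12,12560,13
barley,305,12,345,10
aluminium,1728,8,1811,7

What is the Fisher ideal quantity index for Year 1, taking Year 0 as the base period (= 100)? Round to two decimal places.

105.64

Laspeyres component (base-period weights):
ΣP(Year 0)Q(Year 1) = 9107×13 + 305×10 + 1728×7 = 118391 + 3050 + 12096 = 133537
ΣP(Year 0)Q(Year 0) = 9107×12 + 305×12 + 1728×8 = 109284 + 3660 + 13824 = 126768
L = 133537 / 126768 × 100 = 105.3397
Paasche component (current-period weights):
ΣP(Year 1)Q(Year 1) = 12560×13 + 345×10 + 1811×7 = 163280 + 3450 + 12677 = 179407
ΣP(Year 1)Q(Year 0) = 12560×12 + 345×12 + 1811×8 = 150720 + 4140 + 14488 = 169348
P = 179407 / 169348 × 100 = 105.9398
Fisher = √(L × P) = √(105.3397 × 105.9398) = 105.6393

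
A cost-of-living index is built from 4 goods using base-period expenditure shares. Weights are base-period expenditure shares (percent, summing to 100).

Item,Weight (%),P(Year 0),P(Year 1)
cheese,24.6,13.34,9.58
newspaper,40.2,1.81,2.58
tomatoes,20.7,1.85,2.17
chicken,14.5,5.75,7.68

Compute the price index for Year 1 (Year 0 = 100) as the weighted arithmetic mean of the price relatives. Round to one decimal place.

118.6

cheese: 24.6 × (9.58/13.34) = 24.6 × 0.718141 = 17.6663
newspaper: 40.2 × (2.58/1.81) = 40.2 × 1.425414 = 57.3017
tomatoes: 20.7 × (2.17/1.85) = 20.7 × 1.172973 = 24.2805
chicken: 14.5 × (7.68/5.75) = 14.5 × 1.335652 = 19.3670
Index = Σ wᵢ·(p₁ᵢ/p₀ᵢ) = 17.6663 + 57.3017 + 24.2805 + 19.3670 = 118.6154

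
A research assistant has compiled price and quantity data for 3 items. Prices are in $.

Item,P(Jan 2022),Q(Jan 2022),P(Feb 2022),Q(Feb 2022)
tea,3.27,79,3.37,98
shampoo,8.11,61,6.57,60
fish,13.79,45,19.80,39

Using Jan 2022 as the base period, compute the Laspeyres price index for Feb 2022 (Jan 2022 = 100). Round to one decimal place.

113.4

Laspeyres price index uses base-period quantities as weights.
ΣP(Feb 2022)·Q(Jan 2022) = 3.37×79 + 6.57×61 + 19.80×45 = 266.23 + 400.77 + 891 = 1558
ΣP(Jan 2022)·Q(Jan 2022) = 3.27×79 + 8.11×61 + 13.79×45 = 258.33 + 494.71 + 620.55 = 1373.59
Index = 1558 / 1373.59 × 100 = 113.4254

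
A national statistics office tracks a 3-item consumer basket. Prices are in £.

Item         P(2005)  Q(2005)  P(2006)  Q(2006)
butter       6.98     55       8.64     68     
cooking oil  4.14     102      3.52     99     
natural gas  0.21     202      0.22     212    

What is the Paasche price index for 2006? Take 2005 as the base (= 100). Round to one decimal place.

105.8

Paasche price index uses current-period quantities as weights.
ΣP(2006)·Q(2006) = 8.64×68 + 3.52×99 + 0.22×212 = 587.52 + 348.48 + 46.64 = 982.64
ΣP(2005)·Q(2006) = 6.98×68 + 4.14×99 + 0.21×212 = 474.64 + 409.86 + 44.52 = 929.02
Index = 982.64 / 929.02 × 100 = 105.7717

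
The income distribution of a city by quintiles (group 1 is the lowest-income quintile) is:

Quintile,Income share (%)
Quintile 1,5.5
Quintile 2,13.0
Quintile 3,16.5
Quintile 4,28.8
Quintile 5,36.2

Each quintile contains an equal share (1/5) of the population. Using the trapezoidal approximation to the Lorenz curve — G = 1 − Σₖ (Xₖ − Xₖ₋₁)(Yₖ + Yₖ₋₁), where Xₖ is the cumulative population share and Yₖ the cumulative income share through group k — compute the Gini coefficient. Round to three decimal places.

0.309

Cumulative income shares Yₖ: 0.0550, 0.1850, 0.3500, 0.6380, 1.0000
Σ (Xₖ−Xₖ₋₁)(Yₖ+Yₖ₋₁) = (1/5)(0.0550+0.0000) + (1/5)(0.1850+0.0550) + (1/5)(0.3500+0.1850) + (1/5)(0.6380+0.3500) + (1/5)(1.0000+0.6380)
  = 0.0110 + 0.0480 + 0.1070 + 0.1976 + 0.3276 = 0.6912
G = 1 − 0.6912 = 0.3088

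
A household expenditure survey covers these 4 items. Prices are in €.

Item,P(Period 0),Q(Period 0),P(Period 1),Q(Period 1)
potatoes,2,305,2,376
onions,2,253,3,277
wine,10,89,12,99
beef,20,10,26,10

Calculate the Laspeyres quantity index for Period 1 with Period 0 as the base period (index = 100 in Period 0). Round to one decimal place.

Laspeyres quantity index uses base-period prices as weights.
ΣP(Period 0)·Q(Period 1) = 2×376 + 2×277 + 10×99 + 20×10 = 752 + 554 + 990 + 200 = 2496
ΣP(Period 0)·Q(Period 0) = 2×305 + 2×253 + 10×89 + 20×10 = 610 + 506 + 890 + 200 = 2206
Index = 2496 / 2206 × 100 = 113.1460

113.1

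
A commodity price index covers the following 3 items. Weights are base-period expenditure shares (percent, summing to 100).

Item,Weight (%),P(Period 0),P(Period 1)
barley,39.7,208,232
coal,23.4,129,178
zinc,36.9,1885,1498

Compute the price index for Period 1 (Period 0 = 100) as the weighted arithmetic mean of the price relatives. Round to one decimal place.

105.9

barley: 39.7 × (232/208) = 39.7 × 1.115385 = 44.2808
coal: 23.4 × (178/129) = 23.4 × 1.379845 = 32.2884
zinc: 36.9 × (1498/1885) = 36.9 × 0.794695 = 29.3242
Index = Σ wᵢ·(p₁ᵢ/p₀ᵢ) = 44.2808 + 32.2884 + 29.3242 = 105.8934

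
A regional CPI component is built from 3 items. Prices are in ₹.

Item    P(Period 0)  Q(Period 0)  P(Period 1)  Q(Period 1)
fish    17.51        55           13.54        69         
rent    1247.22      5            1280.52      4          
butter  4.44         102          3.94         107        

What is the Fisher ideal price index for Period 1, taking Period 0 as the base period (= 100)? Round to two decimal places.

97.87

Laspeyres component (base-period weights):
ΣP(Period 1)Q(Period 0) = 13.54×55 + 1280.52×5 + 3.94×102 = 744.7 + 6402.6 + 401.88 = 7549.18
ΣP(Period 0)Q(Period 0) = 17.51×55 + 1247.22×5 + 4.44×102 = 963.05 + 6236.1 + 452.88 = 7652.03
L = 7549.18 / 7652.03 × 100 = 98.6559
Paasche component (current-period weights):
ΣP(Period 1)Q(Period 1) = 13.54×69 + 1280.52×4 + 3.94×107 = 934.26 + 5122.08 + 421.58 = 6477.92
ΣP(Period 0)Q(Period 1) = 17.51×69 + 1247.22×4 + 4.44×107 = 1208.19 + 4988.88 + 475.08 = 6672.15
P = 6477.92 / 6672.15 × 100 = 97.0889
Fisher = √(L × P) = √(98.6559 × 97.0889) = 97.8693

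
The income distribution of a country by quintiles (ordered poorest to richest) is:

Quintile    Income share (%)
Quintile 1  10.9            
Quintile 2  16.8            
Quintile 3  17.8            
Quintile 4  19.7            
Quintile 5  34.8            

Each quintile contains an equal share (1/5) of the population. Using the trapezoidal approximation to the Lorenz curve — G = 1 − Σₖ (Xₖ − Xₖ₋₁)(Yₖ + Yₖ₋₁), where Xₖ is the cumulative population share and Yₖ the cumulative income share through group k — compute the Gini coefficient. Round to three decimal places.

Cumulative income shares Yₖ: 0.1090, 0.2770, 0.4550, 0.6520, 1.0000
Σ (Xₖ−Xₖ₋₁)(Yₖ+Yₖ₋₁) = (1/5)(0.1090+0.0000) + (1/5)(0.2770+0.1090) + (1/5)(0.4550+0.2770) + (1/5)(0.6520+0.4550) + (1/5)(1.0000+0.6520)
  = 0.0218 + 0.0772 + 0.1464 + 0.2214 + 0.3304 = 0.7972
G = 1 − 0.7972 = 0.2028

0.203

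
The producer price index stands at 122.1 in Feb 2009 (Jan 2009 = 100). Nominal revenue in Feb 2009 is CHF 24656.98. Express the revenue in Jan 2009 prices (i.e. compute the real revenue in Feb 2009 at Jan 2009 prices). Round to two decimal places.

20194.09

Real = Nominal ÷ (Index/100) = 24656.98 ÷ (122.1/100)
     = 24656.98 ÷ 1.221 = 20194.0868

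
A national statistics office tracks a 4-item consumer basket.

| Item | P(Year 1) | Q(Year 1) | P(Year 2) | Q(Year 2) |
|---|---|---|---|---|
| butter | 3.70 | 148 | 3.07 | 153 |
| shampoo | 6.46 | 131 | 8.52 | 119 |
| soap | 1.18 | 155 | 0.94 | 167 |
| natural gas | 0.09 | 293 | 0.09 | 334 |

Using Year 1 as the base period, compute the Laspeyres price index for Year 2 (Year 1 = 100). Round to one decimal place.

Laspeyres price index uses base-period quantities as weights.
ΣP(Year 2)·Q(Year 1) = 3.07×148 + 8.52×131 + 0.94×155 + 0.09×293 = 454.36 + 1116.12 + 145.7 + 26.37 = 1742.55
ΣP(Year 1)·Q(Year 1) = 3.70×148 + 6.46×131 + 1.18×155 + 0.09×293 = 547.6 + 846.26 + 182.9 + 26.37 = 1603.13
Index = 1742.55 / 1603.13 × 100 = 108.6967

108.7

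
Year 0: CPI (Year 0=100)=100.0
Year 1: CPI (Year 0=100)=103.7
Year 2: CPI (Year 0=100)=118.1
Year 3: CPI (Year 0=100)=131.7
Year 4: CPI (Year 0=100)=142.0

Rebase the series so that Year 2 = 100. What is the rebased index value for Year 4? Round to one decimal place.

120.2

Rebased(Year 4) = 142.0 / 118.1 × 100 = 120.2371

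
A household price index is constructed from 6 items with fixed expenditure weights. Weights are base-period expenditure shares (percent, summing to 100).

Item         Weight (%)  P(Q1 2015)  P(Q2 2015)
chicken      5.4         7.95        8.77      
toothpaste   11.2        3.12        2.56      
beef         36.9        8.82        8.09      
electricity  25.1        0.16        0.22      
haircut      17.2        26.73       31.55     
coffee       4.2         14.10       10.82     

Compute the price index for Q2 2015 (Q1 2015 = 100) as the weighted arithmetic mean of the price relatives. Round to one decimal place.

chicken: 5.4 × (8.77/7.95) = 5.4 × 1.103145 = 5.9570
toothpaste: 11.2 × (2.56/3.12) = 11.2 × 0.820513 = 9.1897
beef: 36.9 × (8.09/8.82) = 36.9 × 0.917234 = 33.8459
electricity: 25.1 × (0.22/0.16) = 25.1 × 1.375000 = 34.5125
haircut: 17.2 × (31.55/26.73) = 17.2 × 1.180322 = 20.3015
coffee: 4.2 × (10.82/14.10) = 4.2 × 0.767376 = 3.2230
Index = Σ wᵢ·(p₁ᵢ/p₀ᵢ) = 5.9570 + 9.1897 + 33.8459 + 34.5125 + 20.3015 + 3.2230 = 107.0297

107.0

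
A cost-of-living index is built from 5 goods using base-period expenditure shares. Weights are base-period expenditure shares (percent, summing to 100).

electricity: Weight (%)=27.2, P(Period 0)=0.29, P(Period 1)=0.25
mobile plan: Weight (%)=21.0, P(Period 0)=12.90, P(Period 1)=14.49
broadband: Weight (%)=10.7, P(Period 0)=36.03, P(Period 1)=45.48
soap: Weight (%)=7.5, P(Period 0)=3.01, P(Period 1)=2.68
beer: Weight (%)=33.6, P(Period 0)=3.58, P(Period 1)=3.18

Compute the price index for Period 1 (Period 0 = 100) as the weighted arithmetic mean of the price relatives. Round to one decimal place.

97.1

electricity: 27.2 × (0.25/0.29) = 27.2 × 0.862069 = 23.4483
mobile plan: 21.0 × (14.49/12.90) = 21.0 × 1.123256 = 23.5884
broadband: 10.7 × (45.48/36.03) = 10.7 × 1.262281 = 13.5064
soap: 7.5 × (2.68/3.01) = 7.5 × 0.890365 = 6.6777
beer: 33.6 × (3.18/3.58) = 33.6 × 0.888268 = 29.8458
Index = Σ wᵢ·(p₁ᵢ/p₀ᵢ) = 23.4483 + 23.5884 + 13.5064 + 6.6777 + 29.8458 = 97.0666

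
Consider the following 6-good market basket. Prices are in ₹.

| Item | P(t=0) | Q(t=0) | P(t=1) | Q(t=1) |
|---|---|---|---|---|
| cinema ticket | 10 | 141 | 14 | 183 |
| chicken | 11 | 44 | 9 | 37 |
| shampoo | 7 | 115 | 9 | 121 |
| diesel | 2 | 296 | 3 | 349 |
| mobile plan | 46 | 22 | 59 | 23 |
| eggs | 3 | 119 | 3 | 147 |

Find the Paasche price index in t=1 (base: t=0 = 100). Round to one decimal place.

Paasche price index uses current-period quantities as weights.
ΣP(t=1)·Q(t=1) = 14×183 + 9×37 + 9×121 + 3×349 + 59×23 + 3×147 = 2562 + 333 + 1089 + 1047 + 1357 + 441 = 6829
ΣP(t=0)·Q(t=1) = 10×183 + 11×37 + 7×121 + 2×349 + 46×23 + 3×147 = 1830 + 407 + 847 + 698 + 1058 + 441 = 5281
Index = 6829 / 5281 × 100 = 129.3126

129.3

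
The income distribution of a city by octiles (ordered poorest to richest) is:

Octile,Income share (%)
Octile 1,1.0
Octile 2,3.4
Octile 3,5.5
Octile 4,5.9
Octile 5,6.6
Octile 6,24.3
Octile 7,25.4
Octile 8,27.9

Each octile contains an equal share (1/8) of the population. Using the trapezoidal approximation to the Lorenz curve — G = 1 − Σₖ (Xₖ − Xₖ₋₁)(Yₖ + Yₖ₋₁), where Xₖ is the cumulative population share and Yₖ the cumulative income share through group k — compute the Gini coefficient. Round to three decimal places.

Cumulative income shares Yₖ: 0.0100, 0.0440, 0.0990, 0.1580, 0.2240, 0.4670, 0.7210, 1.0000
Σ (Xₖ−Xₖ₋₁)(Yₖ+Yₖ₋₁) = (1/8)(0.0100+0.0000) + (1/8)(0.0440+0.0100) + (1/8)(0.0990+0.0440) + (1/8)(0.1580+0.0990) + (1/8)(0.2240+0.1580) + (1/8)(0.4670+0.2240) + (1/8)(0.7210+0.4670) + (1/8)(1.0000+0.7210)
  = 0.0013 + 0.0068 + 0.0179 + 0.0321 + 0.0478 + 0.0864 + 0.1485 + 0.2151 = 0.5557
G = 1 − 0.5557 = 0.4443

0.444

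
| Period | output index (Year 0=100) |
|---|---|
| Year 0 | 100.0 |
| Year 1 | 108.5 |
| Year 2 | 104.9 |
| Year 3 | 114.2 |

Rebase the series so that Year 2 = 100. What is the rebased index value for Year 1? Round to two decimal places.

103.43

Rebased(Year 1) = 108.5 / 104.9 × 100 = 103.4318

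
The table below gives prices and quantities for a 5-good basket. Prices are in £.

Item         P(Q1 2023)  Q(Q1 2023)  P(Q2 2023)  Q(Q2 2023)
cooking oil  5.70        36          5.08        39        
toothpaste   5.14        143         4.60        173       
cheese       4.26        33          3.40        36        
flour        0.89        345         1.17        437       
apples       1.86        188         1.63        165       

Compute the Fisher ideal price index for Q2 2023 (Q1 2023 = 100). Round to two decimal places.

96.22

Laspeyres component (base-period weights):
ΣP(Q2 2023)Q(Q1 2023) = 5.08×36 + 4.60×143 + 3.40×33 + 1.17×345 + 1.63×188 = 182.88 + 657.8 + 112.2 + 403.65 + 306.44 = 1662.97
ΣP(Q1 2023)Q(Q1 2023) = 5.70×36 + 5.14×143 + 4.26×33 + 0.89×345 + 1.86×188 = 205.2 + 735.02 + 140.58 + 307.05 + 349.68 = 1737.53
L = 1662.97 / 1737.53 × 100 = 95.7089
Paasche component (current-period weights):
ΣP(Q2 2023)Q(Q2 2023) = 5.08×39 + 4.60×173 + 3.40×36 + 1.17×437 + 1.63×165 = 198.12 + 795.8 + 122.4 + 511.29 + 268.95 = 1896.56
ΣP(Q1 2023)Q(Q2 2023) = 5.70×39 + 5.14×173 + 4.26×36 + 0.89×437 + 1.86×165 = 222.3 + 889.22 + 153.36 + 388.93 + 306.9 = 1960.71
P = 1896.56 / 1960.71 × 100 = 96.7282
Fisher = √(L × P) = √(95.7089 × 96.7282) = 96.2172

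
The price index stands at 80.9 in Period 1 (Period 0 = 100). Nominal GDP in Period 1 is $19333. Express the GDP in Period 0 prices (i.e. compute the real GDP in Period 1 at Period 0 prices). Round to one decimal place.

Real = Nominal ÷ (Index/100) = 19333 ÷ (80.9/100)
     = 19333 ÷ 0.809 = 23897.4042

23897.4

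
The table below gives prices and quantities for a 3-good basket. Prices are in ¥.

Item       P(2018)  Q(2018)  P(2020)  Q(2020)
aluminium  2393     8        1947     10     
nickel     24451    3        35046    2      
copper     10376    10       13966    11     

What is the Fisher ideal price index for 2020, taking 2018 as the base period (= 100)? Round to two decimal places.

131.36

Laspeyres component (base-period weights):
ΣP(2020)Q(2018) = 1947×8 + 35046×3 + 13966×10 = 15576 + 105138 + 139660 = 260374
ΣP(2018)Q(2018) = 2393×8 + 24451×3 + 10376×10 = 19144 + 73353 + 103760 = 196257
L = 260374 / 196257 × 100 = 132.6699
Paasche component (current-period weights):
ΣP(2020)Q(2020) = 1947×10 + 35046×2 + 13966×11 = 19470 + 70092 + 153626 = 243188
ΣP(2018)Q(2020) = 2393×10 + 24451×2 + 10376×11 = 23930 + 48902 + 114136 = 186968
P = 243188 / 186968 × 100 = 130.0693
Fisher = √(L × P) = √(132.6699 × 130.0693) = 131.3632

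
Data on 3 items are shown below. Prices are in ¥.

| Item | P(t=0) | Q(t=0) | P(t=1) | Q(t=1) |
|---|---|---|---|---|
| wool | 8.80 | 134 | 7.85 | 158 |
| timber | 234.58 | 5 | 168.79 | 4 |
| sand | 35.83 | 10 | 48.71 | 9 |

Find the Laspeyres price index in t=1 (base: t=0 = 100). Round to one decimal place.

Laspeyres price index uses base-period quantities as weights.
ΣP(t=1)·Q(t=0) = 7.85×134 + 168.79×5 + 48.71×10 = 1051.9 + 843.95 + 487.1 = 2382.95
ΣP(t=0)·Q(t=0) = 8.80×134 + 234.58×5 + 35.83×10 = 1179.2 + 1172.9 + 358.3 = 2710.4
Index = 2382.95 / 2710.4 × 100 = 87.9188

87.9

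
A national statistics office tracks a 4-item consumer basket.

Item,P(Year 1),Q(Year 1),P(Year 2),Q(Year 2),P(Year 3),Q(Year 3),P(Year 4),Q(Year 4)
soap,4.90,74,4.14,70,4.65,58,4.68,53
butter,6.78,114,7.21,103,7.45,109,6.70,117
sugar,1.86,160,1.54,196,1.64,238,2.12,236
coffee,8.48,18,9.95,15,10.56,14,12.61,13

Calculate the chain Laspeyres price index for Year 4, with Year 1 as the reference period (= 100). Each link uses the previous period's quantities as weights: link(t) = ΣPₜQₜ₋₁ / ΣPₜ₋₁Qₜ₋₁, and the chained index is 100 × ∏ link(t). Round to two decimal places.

Link Year 1→Year 2:
ΣP(Year 2)Q(Year 1) = 4.14×74 + 7.21×114 + 1.54×160 + 9.95×18 = 306.36 + 821.94 + 246.4 + 179.1 = 1553.8
ΣP(Year 1)Q(Year 1) = 4.90×74 + 6.78×114 + 1.86×160 + 8.48×18 = 362.6 + 772.92 + 297.6 + 152.64 = 1585.76
link = 1553.8/1585.76 = 0.979846
Link Year 2→Year 3:
ΣP(Year 3)Q(Year 2) = 4.65×70 + 7.45×103 + 1.64×196 + 10.56×15 = 325.5 + 767.35 + 321.44 + 158.4 = 1572.69
ΣP(Year 2)Q(Year 2) = 4.14×70 + 7.21×103 + 1.54×196 + 9.95×15 = 289.8 + 742.63 + 301.84 + 149.25 = 1483.52
link = 1572.69/1483.52 = 1.060107
Link Year 3→Year 4:
ΣP(Year 4)Q(Year 3) = 4.68×58 + 6.70×109 + 2.12×238 + 12.61×14 = 271.44 + 730.3 + 504.56 + 176.54 = 1682.84
ΣP(Year 3)Q(Year 3) = 4.65×58 + 7.45×109 + 1.64×238 + 10.56×14 = 269.7 + 812.05 + 390.32 + 147.84 = 1619.91
link = 1682.84/1619.91 = 1.038848
Chained index = 100 × 0.979846 × 1.060107 × 1.038848 = 107.9094

107.91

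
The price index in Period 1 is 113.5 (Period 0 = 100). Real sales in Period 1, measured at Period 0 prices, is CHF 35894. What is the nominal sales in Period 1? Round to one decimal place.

40739.7

Nominal = Real × (Index/100) = 35894 × (113.5/100)
        = 35894 × 1.135 = 40739.6900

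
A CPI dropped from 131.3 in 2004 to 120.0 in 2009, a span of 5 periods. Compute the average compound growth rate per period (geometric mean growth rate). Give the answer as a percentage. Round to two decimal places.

Growth factor = (120.0/131.3)^(1/5) = (0.913938)^(1/5) = 0.982162
Growth rate = 0.982162 − 1 = -0.017838 = -1.7838%

-1.78%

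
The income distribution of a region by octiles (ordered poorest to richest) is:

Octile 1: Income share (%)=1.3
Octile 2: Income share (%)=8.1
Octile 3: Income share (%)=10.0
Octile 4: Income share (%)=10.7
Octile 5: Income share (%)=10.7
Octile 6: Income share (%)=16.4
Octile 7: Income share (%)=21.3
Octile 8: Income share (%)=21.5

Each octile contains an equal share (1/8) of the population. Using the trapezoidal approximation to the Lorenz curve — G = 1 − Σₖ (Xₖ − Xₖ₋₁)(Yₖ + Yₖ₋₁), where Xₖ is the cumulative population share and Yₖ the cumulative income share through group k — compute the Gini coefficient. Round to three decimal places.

Cumulative income shares Yₖ: 0.0130, 0.0940, 0.1940, 0.3010, 0.4080, 0.5720, 0.7850, 1.0000
Σ (Xₖ−Xₖ₋₁)(Yₖ+Yₖ₋₁) = (1/8)(0.0130+0.0000) + (1/8)(0.0940+0.0130) + (1/8)(0.1940+0.0940) + (1/8)(0.3010+0.1940) + (1/8)(0.4080+0.3010) + (1/8)(0.5720+0.4080) + (1/8)(0.7850+0.5720) + (1/8)(1.0000+0.7850)
  = 0.0016 + 0.0134 + 0.0360 + 0.0619 + 0.0886 + 0.1225 + 0.1696 + 0.2231 = 0.7167
G = 1 − 0.7167 = 0.2833

0.283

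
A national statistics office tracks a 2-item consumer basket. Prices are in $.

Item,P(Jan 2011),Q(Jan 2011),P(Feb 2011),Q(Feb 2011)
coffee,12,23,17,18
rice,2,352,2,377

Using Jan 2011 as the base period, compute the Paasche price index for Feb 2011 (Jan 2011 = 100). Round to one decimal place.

Paasche price index uses current-period quantities as weights.
ΣP(Feb 2011)·Q(Feb 2011) = 17×18 + 2×377 = 306 + 754 = 1060
ΣP(Jan 2011)·Q(Feb 2011) = 12×18 + 2×377 = 216 + 754 = 970
Index = 1060 / 970 × 100 = 109.2784

109.3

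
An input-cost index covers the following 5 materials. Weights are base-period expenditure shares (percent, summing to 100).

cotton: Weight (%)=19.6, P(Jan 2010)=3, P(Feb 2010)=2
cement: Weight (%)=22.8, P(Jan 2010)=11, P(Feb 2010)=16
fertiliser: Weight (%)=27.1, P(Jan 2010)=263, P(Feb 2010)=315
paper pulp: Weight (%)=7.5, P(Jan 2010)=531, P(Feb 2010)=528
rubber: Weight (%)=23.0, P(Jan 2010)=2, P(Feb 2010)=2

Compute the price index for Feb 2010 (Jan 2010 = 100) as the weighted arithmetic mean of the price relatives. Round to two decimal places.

109.15

cotton: 19.6 × (2/3) = 19.6 × 0.666667 = 13.0667
cement: 22.8 × (16/11) = 22.8 × 1.454545 = 33.1636
fertiliser: 27.1 × (315/263) = 27.1 × 1.197719 = 32.4582
paper pulp: 7.5 × (528/531) = 7.5 × 0.994350 = 7.4576
rubber: 23.0 × (2/2) = 23.0 × 1.000000 = 23.0000
Index = Σ wᵢ·(p₁ᵢ/p₀ᵢ) = 13.0667 + 33.1636 + 32.4582 + 7.4576 + 23.0000 = 109.1461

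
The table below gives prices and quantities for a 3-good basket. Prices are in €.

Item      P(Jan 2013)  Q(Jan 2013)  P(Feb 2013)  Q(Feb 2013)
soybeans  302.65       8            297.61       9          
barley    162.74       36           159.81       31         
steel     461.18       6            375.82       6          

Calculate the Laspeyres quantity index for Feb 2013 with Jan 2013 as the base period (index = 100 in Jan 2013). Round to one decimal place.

Laspeyres quantity index uses base-period prices as weights.
ΣP(Jan 2013)·Q(Feb 2013) = 302.65×9 + 162.74×31 + 461.18×6 = 2723.85 + 5044.94 + 2767.08 = 10535.87
ΣP(Jan 2013)·Q(Jan 2013) = 302.65×8 + 162.74×36 + 461.18×6 = 2421.2 + 5858.64 + 2767.08 = 11046.92
Index = 10535.87 / 11046.92 × 100 = 95.3738

95.4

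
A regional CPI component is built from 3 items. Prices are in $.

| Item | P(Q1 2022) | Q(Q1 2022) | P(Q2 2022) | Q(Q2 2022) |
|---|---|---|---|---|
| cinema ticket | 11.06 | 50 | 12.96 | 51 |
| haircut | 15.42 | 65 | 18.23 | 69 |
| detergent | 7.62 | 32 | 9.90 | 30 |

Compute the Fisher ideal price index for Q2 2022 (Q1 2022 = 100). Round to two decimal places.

119.42

Laspeyres component (base-period weights):
ΣP(Q2 2022)Q(Q1 2022) = 12.96×50 + 18.23×65 + 9.90×32 = 648 + 1184.95 + 316.8 = 2149.75
ΣP(Q1 2022)Q(Q1 2022) = 11.06×50 + 15.42×65 + 7.62×32 = 553 + 1002.3 + 243.84 = 1799.14
L = 2149.75 / 1799.14 × 100 = 119.4876
Paasche component (current-period weights):
ΣP(Q2 2022)Q(Q2 2022) = 12.96×51 + 18.23×69 + 9.90×30 = 660.96 + 1257.87 + 297 = 2215.83
ΣP(Q1 2022)Q(Q2 2022) = 11.06×51 + 15.42×69 + 7.62×30 = 564.06 + 1063.98 + 228.6 = 1856.64
P = 2215.83 / 1856.64 × 100 = 119.3462
Fisher = √(L × P) = √(119.4876 × 119.3462) = 119.4169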